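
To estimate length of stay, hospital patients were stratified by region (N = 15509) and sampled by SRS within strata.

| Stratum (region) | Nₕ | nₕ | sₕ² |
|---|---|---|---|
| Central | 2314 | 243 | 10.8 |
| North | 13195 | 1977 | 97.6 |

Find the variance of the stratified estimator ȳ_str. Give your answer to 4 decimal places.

Var(ȳ_str) = Σₕ Wₕ²(1 − fₕ)sₕ²/nₕ with Wₕ = Nₕ/N, N = 15509.
Central: Wₕ = 0.14920369; term = 0.14920369²·(1 − 0.10501296)·10.8/243 = 8.8550974 × 10^-4.
North: Wₕ = 0.85079631; term = 0.85079631²·(1 − 0.14982948)·97.6/1977 = 0.030380883.
Sum = 0.031266393.

0.0313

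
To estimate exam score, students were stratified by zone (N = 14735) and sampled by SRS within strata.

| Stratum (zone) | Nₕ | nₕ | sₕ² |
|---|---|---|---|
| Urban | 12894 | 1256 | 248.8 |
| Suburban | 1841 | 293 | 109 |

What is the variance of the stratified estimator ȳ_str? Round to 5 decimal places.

Var(ȳ_str) = Σₕ Wₕ²(1 − fₕ)sₕ²/nₕ with Wₕ = Nₕ/N, N = 14735.
Urban: Wₕ = 0.87505938; term = 0.87505938²·(1 − 0.09740965)·248.8/1256 = 0.13690726.
Suburban: Wₕ = 0.12494062; term = 0.12494062²·(1 − 0.15915263)·109/293 = 0.004882962.
Sum = 0.14179022.

0.14179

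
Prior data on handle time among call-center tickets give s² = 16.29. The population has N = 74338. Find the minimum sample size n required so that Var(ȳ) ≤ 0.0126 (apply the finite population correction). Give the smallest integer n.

1271

Without fpc, n₀ = s²/D = 16.29/0.0126 = 1292.8571.
With fpc, (1 − n/N)·s²/n ≤ D requires n ≥ n₀/(1 + n₀/N) = 1292.8571/(1 + 1292.8571/74338) = 1270.7566.
Rounding up, n = 1271.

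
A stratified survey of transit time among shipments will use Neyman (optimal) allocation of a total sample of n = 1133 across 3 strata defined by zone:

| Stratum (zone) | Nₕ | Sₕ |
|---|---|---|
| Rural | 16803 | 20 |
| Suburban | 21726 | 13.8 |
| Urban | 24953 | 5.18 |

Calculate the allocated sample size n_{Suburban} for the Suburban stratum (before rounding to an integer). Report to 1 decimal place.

Neyman allocation: nₕ = n·NₕSₕ / Σⱼ NⱼSⱼ.
Σ NⱼSⱼ = 16803·20 + 21726·13.8 + 24953·5.18 = 765135.34.
n_{Suburban} = 1133·21726·13.8 / 765135.34 = 444.0.

444.0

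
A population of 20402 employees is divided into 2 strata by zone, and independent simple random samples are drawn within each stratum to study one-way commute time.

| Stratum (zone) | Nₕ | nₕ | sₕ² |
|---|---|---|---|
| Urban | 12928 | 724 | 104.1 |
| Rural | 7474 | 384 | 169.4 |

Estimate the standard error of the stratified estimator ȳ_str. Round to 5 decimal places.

0.33266

Var(ȳ_str) = Σₕ Wₕ²(1 − fₕ)sₕ²/nₕ with Wₕ = Nₕ/N, N = 20402.
Urban: Wₕ = 0.63366337; term = 0.63366337²·(1 − 0.05600248)·104.1/724 = 0.054500466.
Rural: Wₕ = 0.36633663; term = 0.36633663²·(1 − 0.05137811)·169.4/384 = 0.056161154.
Sum = 0.11066162.
SE = √(0.11066162) = 0.33266.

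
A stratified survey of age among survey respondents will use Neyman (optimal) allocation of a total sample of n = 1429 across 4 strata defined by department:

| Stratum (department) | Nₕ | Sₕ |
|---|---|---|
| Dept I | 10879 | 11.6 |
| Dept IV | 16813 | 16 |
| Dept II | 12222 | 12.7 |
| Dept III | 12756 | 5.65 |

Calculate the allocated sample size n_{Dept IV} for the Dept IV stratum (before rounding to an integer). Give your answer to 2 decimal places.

617.53

Neyman allocation: nₕ = n·NₕSₕ / Σⱼ NⱼSⱼ.
Σ NⱼSⱼ = 10879·11.6 + 16813·16 + 12222·12.7 + 12756·5.65 = 622495.2.
n_{Dept IV} = 1429·16813·16 / 622495.2 = 617.53.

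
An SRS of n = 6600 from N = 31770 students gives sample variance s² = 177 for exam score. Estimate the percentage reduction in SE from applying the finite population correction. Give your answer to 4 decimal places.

f = n/N = 6600/31770 = 0.20774315.
SE_no-fpc = √(s²/n) = 0.16376258; SE_fpc = √((1−f)s²/n) = 0.14576312.
Ratio = √(1−f) = 0.89008811. Reduction = 100·(1 − 0.89008811) = 10.9912%.

10.9912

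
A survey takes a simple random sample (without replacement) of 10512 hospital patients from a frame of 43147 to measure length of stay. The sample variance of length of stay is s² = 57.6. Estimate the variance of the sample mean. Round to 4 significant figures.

0.004144

Under SRS without replacement, Var(ȳ) = (1 − f)·s²/n with f = n/N = 10512/43147 = 0.24363223.
Var(ȳ) = (1 − 0.24363223)·57.6/10512 = 0.75636777·0.0054794521 = 0.0041444809.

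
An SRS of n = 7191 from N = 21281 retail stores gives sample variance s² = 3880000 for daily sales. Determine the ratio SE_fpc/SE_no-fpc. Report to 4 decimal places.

0.8137

f = n/N = 7191/21281 = 0.33790705.
SE_no-fpc = √(s²/n) = 23.228503; SE_fpc = √((1−f)s²/n) = 18.900822.
Ratio = √(1−f) = 0.81369094.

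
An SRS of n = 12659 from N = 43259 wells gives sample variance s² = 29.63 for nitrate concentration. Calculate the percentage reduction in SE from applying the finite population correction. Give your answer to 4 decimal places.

15.8949

f = n/N = 12659/43259 = 0.29263275.
SE_no-fpc = √(s²/n) = 0.048380029; SE_fpc = √((1−f)s²/n) = 0.040690085.
Ratio = √(1−f) = 0.84105128. Reduction = 100·(1 − 0.84105128) = 15.8949%.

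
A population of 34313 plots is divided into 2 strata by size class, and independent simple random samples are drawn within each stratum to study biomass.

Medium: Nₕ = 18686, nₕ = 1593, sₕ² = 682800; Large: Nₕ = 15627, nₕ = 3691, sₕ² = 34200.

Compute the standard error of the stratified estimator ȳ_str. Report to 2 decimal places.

10.85

Var(ȳ_str) = Σₕ Wₕ²(1 − fₕ)sₕ²/nₕ with Wₕ = Nₕ/N, N = 34313.
Medium: Wₕ = 0.54457494; term = 0.54457494²·(1 − 0.08525099)·682800/1593 = 116.27731.
Large: Wₕ = 0.45542506; term = 0.45542506²·(1 − 0.23619377)·34200/3691 = 1.4679089.
Sum = 117.74522.
SE = √(117.74522) = 10.85.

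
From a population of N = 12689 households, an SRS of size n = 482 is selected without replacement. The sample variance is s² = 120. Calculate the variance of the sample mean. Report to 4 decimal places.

Under SRS without replacement, Var(ȳ) = (1 − f)·s²/n with f = n/N = 482/12689 = 0.03798566.
Var(ȳ) = (1 − 0.03798566)·120/482 = 0.96201434·0.24896266 = 0.23950565.

0.2395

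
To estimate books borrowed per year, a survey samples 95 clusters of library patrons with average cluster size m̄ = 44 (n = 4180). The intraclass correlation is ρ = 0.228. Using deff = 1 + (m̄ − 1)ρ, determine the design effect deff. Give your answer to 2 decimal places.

10.80

deff = 1 + (44 − 1)·0.228 = 1 + 9.804 = 10.804.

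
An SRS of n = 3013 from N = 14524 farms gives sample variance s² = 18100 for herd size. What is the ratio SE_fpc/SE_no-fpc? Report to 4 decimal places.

f = n/N = 3013/14524 = 0.20744974.
SE_no-fpc = √(s²/n) = 2.4509797; SE_fpc = √((1−f)s²/n) = 2.1819919.
Ratio = √(1−f) = 0.89025292.

0.8903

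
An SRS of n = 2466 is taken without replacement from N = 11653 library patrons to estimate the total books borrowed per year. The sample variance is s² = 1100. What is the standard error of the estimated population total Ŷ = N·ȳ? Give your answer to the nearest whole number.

6910

Var(Ŷ) = N²·Var(ȳ) = N²·(1 − n/N)·s²/n.
f = 2466/11653 = 0.21161933; Var(ȳ) = 0.78838067·1100/2466 = 0.35167021.
Var(Ŷ) = 11653² · 0.35167021 = 4.7754145 × 10^7.
SE(Ŷ) = √(4.7754145 × 10^7) = 6910.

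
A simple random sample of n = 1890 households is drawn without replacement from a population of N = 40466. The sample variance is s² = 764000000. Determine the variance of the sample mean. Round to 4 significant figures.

Under SRS without replacement, Var(ȳ) = (1 − f)·s²/n with f = n/N = 1890/40466 = 0.04670588.
Var(ȳ) = (1 − 0.04670588)·764000000/1890 = 0.95329412·404232.8 = 385352.76.

385400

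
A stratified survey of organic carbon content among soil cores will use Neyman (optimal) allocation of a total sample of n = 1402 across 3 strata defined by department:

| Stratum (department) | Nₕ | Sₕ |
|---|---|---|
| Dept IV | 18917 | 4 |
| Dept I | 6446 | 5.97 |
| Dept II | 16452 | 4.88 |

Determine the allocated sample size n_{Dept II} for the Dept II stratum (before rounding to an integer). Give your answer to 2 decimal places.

Neyman allocation: nₕ = n·NₕSₕ / Σⱼ NⱼSⱼ.
Σ NⱼSⱼ = 18917·4 + 6446·5.97 + 16452·4.88 = 194436.38.
n_{Dept II} = 1402·16452·4.88 / 194436.38 = 578.91.

578.91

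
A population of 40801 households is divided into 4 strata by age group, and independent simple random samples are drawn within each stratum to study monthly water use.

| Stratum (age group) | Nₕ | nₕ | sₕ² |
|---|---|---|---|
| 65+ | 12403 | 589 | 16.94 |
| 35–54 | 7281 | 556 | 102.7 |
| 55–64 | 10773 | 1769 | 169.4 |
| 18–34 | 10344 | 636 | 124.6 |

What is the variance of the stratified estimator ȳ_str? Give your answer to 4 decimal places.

0.0254

Var(ȳ_str) = Σₕ Wₕ²(1 − fₕ)sₕ²/nₕ with Wₕ = Nₕ/N, N = 40801.
65+: Wₕ = 0.30398765; term = 0.30398765²·(1 − 0.04748851)·16.94/589 = 0.0025315133.
35–54: Wₕ = 0.17845151; term = 0.17845151²·(1 − 0.07636314)·102.7/556 = 0.0054329706.
55–64: Wₕ = 0.26403765; term = 0.26403765²·(1 − 0.16420681)·169.4/1769 = 0.0055797675.
18–34: Wₕ = 0.25352320; term = 0.25352320²·(1 − 0.06148492)·124.6/636 = 0.011817826.
Sum = 0.025362077.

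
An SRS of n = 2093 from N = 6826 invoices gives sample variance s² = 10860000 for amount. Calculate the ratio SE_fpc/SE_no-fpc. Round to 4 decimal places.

0.8327

f = n/N = 2093/6826 = 0.30662174.
SE_no-fpc = √(s²/n) = 72.0328; SE_fpc = √((1−f)s²/n) = 59.981236.
Ratio = √(1−f) = 0.83269338.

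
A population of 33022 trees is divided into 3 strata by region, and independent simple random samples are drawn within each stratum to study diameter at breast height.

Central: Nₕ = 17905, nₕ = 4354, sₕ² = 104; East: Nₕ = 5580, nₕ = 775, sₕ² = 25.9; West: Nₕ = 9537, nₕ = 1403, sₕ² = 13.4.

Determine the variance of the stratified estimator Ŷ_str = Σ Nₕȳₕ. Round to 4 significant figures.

7.432 × 10^6

Var(Ŷ_str) = Σₕ Nₕ²(1 − fₕ)sₕ²/nₕ.
Central: 17905²·(1 − 4354/17905)·104/4354 = 5.7954957 × 10^6.
East: 5580²·(1 − 775/5580)·25.9/775 = 896036.4.
West: 9537²·(1 − 1403/9537)·13.4/1403 = 740905.94.
Sum = 7.432438 × 10^6.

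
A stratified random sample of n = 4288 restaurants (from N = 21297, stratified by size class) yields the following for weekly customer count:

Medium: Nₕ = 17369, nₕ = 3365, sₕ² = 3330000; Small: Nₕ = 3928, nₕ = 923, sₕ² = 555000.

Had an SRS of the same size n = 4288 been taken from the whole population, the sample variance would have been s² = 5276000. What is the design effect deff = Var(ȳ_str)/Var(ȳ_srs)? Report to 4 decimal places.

Var(ȳ_str) = Σ Wₕ²(1−fₕ)sₕ²/nₕ with Wₕ = Nₕ/21297:
  Medium: (17369/21297)²·(1−3365/17369)·3330000/3365 = 530.70016
  Small: (3928/21297)²·(1−923/3928)·555000/923 = 15.648416
  → Var(ȳ_str) = 546.34858.
Var(ȳ_srs) = (1 − 4288/21297)·5276000/4288 = 982.67603.
deff = 546.34858 / 982.67603 = 0.5560.

0.5560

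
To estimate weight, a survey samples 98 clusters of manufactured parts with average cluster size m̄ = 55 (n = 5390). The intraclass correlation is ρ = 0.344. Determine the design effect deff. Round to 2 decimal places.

19.58

deff = 1 + (55 − 1)·0.344 = 1 + 18.576 = 19.576.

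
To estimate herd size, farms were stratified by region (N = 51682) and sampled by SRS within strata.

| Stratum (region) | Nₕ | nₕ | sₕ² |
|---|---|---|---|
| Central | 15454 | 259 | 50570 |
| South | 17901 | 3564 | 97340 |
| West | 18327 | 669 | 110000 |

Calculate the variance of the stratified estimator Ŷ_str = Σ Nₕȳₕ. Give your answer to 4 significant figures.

Var(Ŷ_str) = Σₕ Nₕ²(1 − fₕ)sₕ²/nₕ.
Central: 15454²·(1 − 259/15454)·50570/259 = 4.5849521 × 10^10.
South: 17901²·(1 − 3564/17901)·97340/3564 = 7.0095353 × 10^9.
West: 18327²·(1 − 669/18327)·110000/669 = 5.321076 × 10^10.
Sum = 1.0606982 × 10^11.

1.061 × 10^11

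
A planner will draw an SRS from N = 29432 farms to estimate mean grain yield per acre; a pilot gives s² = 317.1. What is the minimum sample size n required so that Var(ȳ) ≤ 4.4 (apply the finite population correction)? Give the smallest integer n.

72

Without fpc, n₀ = s²/D = 317.1/4.4 = 72.0682.
With fpc, (1 − n/N)·s²/n ≤ D requires n ≥ n₀/(1 + n₀/N) = 72.0682/(1 + 72.0682/29432) = 71.8922.
Rounding up, n = 72.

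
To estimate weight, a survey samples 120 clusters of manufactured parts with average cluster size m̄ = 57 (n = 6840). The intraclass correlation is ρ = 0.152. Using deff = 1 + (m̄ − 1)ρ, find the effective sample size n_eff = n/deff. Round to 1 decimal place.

deff = 1 + (57 − 1)·0.152 = 1 + 8.512 = 9.512.
n_eff = 6840 / 9.512 = 719.1.

719.1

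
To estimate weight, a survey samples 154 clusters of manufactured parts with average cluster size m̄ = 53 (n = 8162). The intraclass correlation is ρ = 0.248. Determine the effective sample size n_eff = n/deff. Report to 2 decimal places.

587.36

deff = 1 + (53 − 1)·0.248 = 1 + 12.896 = 13.896.
n_eff = 8162 / 13.896 = 587.36.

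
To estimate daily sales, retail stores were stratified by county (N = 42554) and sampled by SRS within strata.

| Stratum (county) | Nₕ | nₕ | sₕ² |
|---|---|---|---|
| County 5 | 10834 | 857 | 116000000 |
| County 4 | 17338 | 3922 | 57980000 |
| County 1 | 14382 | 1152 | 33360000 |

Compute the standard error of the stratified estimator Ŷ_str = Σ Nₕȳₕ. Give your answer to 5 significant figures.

4.8559 × 10^6

Var(Ŷ_str) = Σₕ Nₕ²(1 − fₕ)sₕ²/nₕ.
County 5: 10834²·(1 − 857/10834)·116000000/857 = 1.4630729 × 10^13.
County 4: 17338²·(1 − 3922/17338)·57980000/3922 = 3.4386872 × 10^12.
County 1: 14382²·(1 − 1152/14382)·33360000/1152 = 5.5100139 × 10^12.
Sum = 2.357943 × 10^13.
SE = √(2.357943 × 10^13) = 4.8559 × 10^6.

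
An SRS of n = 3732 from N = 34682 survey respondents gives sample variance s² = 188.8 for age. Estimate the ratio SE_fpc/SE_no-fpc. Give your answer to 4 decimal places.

0.9447

f = n/N = 3732/34682 = 0.10760625.
SE_no-fpc = √(s²/n) = 0.22492109; SE_fpc = √((1−f)s²/n) = 0.21247529.
Ratio = √(1−f) = 0.94466595.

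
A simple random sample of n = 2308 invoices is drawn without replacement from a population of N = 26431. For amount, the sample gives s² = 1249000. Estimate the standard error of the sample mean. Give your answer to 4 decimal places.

Under SRS without replacement, Var(ȳ) = (1 − f)·s²/n with f = n/N = 2308/26431 = 0.08732171.
Var(ȳ) = (1 − 0.08732171)·1249000/2308 = 0.91267829·541.16118 = 493.90606.
SE(ȳ) = √(493.90606) = 22.2240.

22.2240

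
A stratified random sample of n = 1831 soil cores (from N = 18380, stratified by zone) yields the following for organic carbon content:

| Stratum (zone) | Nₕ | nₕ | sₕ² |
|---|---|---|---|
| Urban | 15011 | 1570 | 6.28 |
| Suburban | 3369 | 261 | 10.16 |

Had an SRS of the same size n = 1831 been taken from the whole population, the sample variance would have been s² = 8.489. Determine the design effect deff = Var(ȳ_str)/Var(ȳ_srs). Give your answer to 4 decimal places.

Var(ȳ_str) = Σ Wₕ²(1−fₕ)sₕ²/nₕ with Wₕ = Nₕ/18380:
  Urban: (15011/18380)²·(1−1570/15011)·6.28/1570 = 0.0023889672
  Suburban: (3369/18380)²·(1−261/3369)·10.16/261 = 0.0012065469
  → Var(ȳ_str) = 0.0035955141.
Var(ȳ_srs) = (1 − 1831/18380)·8.489/1831 = 0.0041744036.
deff = 0.0035955141 / 0.0041744036 = 0.8613.

0.8613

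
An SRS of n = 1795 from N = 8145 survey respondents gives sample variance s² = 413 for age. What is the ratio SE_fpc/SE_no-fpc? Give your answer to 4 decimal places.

0.8830

f = n/N = 1795/8145 = 0.22038060.
SE_no-fpc = √(s²/n) = 0.47967027; SE_fpc = √((1−f)s²/n) = 0.42352994.
Ratio = √(1−f) = 0.88296059.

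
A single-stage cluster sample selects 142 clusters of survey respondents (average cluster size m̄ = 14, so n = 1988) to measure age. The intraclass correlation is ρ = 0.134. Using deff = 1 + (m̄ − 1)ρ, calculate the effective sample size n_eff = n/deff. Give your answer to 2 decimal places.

725.02

deff = 1 + (14 − 1)·0.134 = 1 + 1.742 = 2.742.
n_eff = 1988 / 2.742 = 725.02.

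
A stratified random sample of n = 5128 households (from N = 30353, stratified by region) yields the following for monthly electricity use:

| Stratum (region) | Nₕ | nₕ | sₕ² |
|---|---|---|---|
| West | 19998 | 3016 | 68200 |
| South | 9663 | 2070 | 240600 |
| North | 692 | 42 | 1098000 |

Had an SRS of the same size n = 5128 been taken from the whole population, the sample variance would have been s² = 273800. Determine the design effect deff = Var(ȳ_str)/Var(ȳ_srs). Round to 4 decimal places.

0.6841

Var(ȳ_str) = Σ Wₕ²(1−fₕ)sₕ²/nₕ with Wₕ = Nₕ/30353:
  West: (19998/30353)²·(1−3016/19998)·68200/3016 = 8.335376
  South: (9663/30353)²·(1−2070/9663)·240600/2070 = 9.256513
  North: (692/30353)²·(1−42/692)·1098000/42 = 12.763485
  → Var(ȳ_str) = 30.355374.
Var(ȳ_srs) = (1 − 5128/30353)·273800/5128 = 44.372611.
deff = 30.355374 / 44.372611 = 0.6841.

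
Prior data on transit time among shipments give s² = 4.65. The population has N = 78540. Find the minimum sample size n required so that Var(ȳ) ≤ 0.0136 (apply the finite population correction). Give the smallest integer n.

341

Without fpc, n₀ = s²/D = 4.65/0.0136 = 341.9118.
With fpc, (1 − n/N)·s²/n ≤ D requires n ≥ n₀/(1 + n₀/N) = 341.9118/(1 + 341.9118/78540) = 340.4298.
Rounding up, n = 341.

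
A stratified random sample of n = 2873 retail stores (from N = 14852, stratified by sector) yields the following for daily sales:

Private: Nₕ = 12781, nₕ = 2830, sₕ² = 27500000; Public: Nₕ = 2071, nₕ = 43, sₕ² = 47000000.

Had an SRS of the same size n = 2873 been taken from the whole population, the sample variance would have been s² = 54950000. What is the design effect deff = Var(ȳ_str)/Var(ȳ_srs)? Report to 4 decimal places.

Var(ȳ_str) = Σ Wₕ²(1−fₕ)sₕ²/nₕ with Wₕ = Nₕ/14852:
  Private: (12781/14852)²·(1−2830/12781)·27500000/2830 = 5602.8364
  Public: (2071/14852)²·(1−43/2071)·47000000/43 = 20811.701
  → Var(ȳ_str) = 26414.537.
Var(ȳ_srs) = (1 − 2873/14852)·54950000/2873 = 15426.51.
deff = 26414.537 / 15426.51 = 1.7123.

1.7123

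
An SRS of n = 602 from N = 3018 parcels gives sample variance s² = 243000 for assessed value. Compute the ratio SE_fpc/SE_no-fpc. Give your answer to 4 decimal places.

f = n/N = 602/3018 = 0.19946985.
SE_no-fpc = √(s²/n) = 20.091154; SE_fpc = √((1−f)s²/n) = 17.976028.
Ratio = √(1−f) = 0.89472351.

0.8947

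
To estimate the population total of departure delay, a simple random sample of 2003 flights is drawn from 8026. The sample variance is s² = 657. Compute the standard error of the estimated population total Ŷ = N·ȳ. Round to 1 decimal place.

3982.0

Var(Ŷ) = N²·Var(ȳ) = N²·(1 − n/N)·s²/n.
f = 2003/8026 = 0.24956392; Var(ȳ) = 0.75043608·657/2003 = 0.24614903.
Var(Ŷ) = 8026² · 0.24614903 = 1.5856102 × 10^7.
SE(Ŷ) = √(1.5856102 × 10^7) = 3982.0.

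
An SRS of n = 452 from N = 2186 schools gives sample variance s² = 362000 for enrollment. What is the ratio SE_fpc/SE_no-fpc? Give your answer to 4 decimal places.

f = n/N = 452/2186 = 0.20677036.
SE_no-fpc = √(s²/n) = 28.299911; SE_fpc = √((1−f)s²/n) = 25.204874.
Ratio = √(1−f) = 0.89063440.

0.8906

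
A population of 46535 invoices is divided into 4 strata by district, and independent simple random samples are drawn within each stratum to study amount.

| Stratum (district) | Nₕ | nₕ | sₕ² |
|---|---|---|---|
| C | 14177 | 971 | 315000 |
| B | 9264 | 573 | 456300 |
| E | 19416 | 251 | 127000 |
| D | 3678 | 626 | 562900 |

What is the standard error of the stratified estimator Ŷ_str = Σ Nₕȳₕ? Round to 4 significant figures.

Var(Ŷ_str) = Σₕ Nₕ²(1 − fₕ)sₕ²/nₕ.
C: 14177²·(1 − 971/14177)·315000/971 = 6.0736108 × 10^10.
B: 9264²·(1 − 573/9264)·456300/573 = 6.4115664 × 10^10.
E: 19416²·(1 − 251/19416)·127000/251 = 1.8827757 × 10^11.
D: 3678²·(1 − 626/3678)·562900/626 = 1.0093765 × 10^10.
Sum = 3.2322311 × 10^11.
SE = √(3.2322311 × 10^11) = 568500.

568500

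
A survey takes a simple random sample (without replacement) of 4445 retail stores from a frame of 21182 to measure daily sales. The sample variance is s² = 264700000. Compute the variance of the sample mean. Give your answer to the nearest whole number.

47054

Under SRS without replacement, Var(ȳ) = (1 − f)·s²/n with f = n/N = 4445/21182 = 0.20984798.
Var(ȳ) = (1 − 0.20984798)·264700000/4445 = 0.79015202·59550.056 = 47053.597.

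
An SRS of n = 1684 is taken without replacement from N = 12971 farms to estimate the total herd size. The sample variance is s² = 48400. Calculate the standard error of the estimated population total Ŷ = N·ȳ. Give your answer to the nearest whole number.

64868

Var(Ŷ) = N²·Var(ȳ) = N²·(1 − n/N)·s²/n.
f = 1684/12971 = 0.12982808; Var(ȳ) = 0.87017192·48400/1684 = 25.009692.
Var(Ŷ) = 12971² · 25.009692 = 4.2078017 × 10^9.
SE(Ŷ) = √(4.2078017 × 10^9) = 64868.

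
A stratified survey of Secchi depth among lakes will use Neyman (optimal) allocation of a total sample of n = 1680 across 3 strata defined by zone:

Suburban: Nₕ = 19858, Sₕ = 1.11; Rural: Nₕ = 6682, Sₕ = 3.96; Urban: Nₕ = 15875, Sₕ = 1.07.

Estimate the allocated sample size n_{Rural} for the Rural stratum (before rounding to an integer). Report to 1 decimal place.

Neyman allocation: nₕ = n·NₕSₕ / Σⱼ NⱼSⱼ.
Σ NⱼSⱼ = 19858·1.11 + 6682·3.96 + 15875·1.07 = 65489.35.
n_{Rural} = 1680·6682·3.96 / 65489.35 = 678.8.

678.8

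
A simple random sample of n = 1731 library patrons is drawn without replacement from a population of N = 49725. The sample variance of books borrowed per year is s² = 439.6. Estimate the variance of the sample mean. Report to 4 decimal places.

Under SRS without replacement, Var(ȳ) = (1 − f)·s²/n with f = n/N = 1731/49725 = 0.03481146.
Var(ȳ) = (1 − 0.03481146)·439.6/1731 = 0.96518854·0.25395725 = 0.24511663.

0.2451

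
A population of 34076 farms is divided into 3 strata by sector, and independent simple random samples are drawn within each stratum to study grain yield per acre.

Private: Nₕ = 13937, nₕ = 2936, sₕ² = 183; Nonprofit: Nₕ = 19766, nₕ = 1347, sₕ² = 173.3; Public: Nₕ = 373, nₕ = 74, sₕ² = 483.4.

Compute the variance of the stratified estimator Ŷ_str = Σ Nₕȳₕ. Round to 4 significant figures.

Var(Ŷ_str) = Σₕ Nₕ²(1 − fₕ)sₕ²/nₕ.
Private: 13937²·(1 − 2936/13937)·183/2936 = 9.556448 × 10^6.
Nonprofit: 19766²·(1 − 1347/19766)·173.3/1347 = 4.6839883 × 10^7.
Public: 373²·(1 − 74/373)·483.4/74 = 728542.59.
Sum = 5.7124874 × 10^7.

5.712 × 10^7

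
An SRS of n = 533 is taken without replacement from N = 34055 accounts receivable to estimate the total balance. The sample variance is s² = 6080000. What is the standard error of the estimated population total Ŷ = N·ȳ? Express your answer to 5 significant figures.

3.6086 × 10^6

Var(Ŷ) = N²·Var(ȳ) = N²·(1 − n/N)·s²/n.
f = 533/34055 = 0.01565115; Var(ȳ) = 0.98434885·6080000/533 = 11228.595.
Var(Ŷ) = 34055² · 11228.595 = 1.3022285 × 10^13.
SE(Ŷ) = √(1.3022285 × 10^13) = 3.6086 × 10^6.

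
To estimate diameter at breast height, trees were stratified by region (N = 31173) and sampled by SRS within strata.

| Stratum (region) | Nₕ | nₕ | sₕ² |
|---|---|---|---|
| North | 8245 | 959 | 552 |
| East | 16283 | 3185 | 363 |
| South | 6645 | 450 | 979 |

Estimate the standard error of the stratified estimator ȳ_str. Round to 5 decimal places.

Var(ȳ_str) = Σₕ Wₕ²(1 − fₕ)sₕ²/nₕ with Wₕ = Nₕ/N, N = 31173.
North: Wₕ = 0.26449171; term = 0.26449171²·(1 − 0.11631292)·552/959 = 0.035583044.
East: Wₕ = 0.52234305; term = 0.52234305²·(1 − 0.19560278)·363/3185 = 0.025013784.
South: Wₕ = 0.21316524; term = 0.21316524²·(1 − 0.06772009)·979/450 = 0.092161445.
Sum = 0.15275827.
SE = √(0.15275827) = 0.39084.

0.39084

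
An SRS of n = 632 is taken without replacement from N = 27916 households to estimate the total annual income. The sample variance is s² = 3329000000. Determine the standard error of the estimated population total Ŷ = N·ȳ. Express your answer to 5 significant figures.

Var(Ŷ) = N²·Var(ȳ) = N²·(1 − n/N)·s²/n.
f = 632/27916 = 0.02263935; Var(ȳ) = 0.97736065·3329000000/632 = 5.1481545 × 10^6.
Var(Ŷ) = 27916² · (5.1481545 × 10^6) = 4.0119725 × 10^15.
SE(Ŷ) = √(4.0119725 × 10^15) = 6.3340 × 10^7.

6.3340 × 10^7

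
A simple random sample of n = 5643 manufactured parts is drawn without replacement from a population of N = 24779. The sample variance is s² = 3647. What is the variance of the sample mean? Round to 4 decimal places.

Under SRS without replacement, Var(ȳ) = (1 − f)·s²/n with f = n/N = 5643/24779 = 0.22773316.
Var(ȳ) = (1 − 0.22773316)·3647/5643 = 0.77226684·0.64628744 = 0.49910636.

0.4991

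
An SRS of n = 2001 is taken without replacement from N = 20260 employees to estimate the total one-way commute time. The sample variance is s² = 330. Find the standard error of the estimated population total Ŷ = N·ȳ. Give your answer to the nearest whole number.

Var(Ŷ) = N²·Var(ȳ) = N²·(1 − n/N)·s²/n.
f = 2001/20260 = 0.09876604; Var(ȳ) = 0.90123396·330/2001 = 0.14862929.
Var(Ŷ) = 20260² · 0.14862929 = 6.1007508 × 10^7.
SE(Ŷ) = √(6.1007508 × 10^7) = 7811.

7811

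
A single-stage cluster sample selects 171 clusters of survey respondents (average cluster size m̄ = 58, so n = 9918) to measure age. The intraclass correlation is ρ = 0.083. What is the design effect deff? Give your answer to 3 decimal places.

deff = 1 + (58 − 1)·0.083 = 1 + 4.731 = 5.731.

5.731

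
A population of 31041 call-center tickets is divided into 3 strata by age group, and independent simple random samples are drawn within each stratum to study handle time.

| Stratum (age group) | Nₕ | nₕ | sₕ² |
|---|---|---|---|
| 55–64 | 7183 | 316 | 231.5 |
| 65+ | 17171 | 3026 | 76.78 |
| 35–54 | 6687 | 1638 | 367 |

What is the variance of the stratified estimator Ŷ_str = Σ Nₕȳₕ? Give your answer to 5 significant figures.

Var(Ŷ_str) = Σₕ Nₕ²(1 − fₕ)sₕ²/nₕ.
55–64: 7183²·(1 − 316/7183)·231.5/316 = 3.6135729 × 10^7.
65+: 17171²·(1 − 3026/17171)·76.78/3026 = 6.162795 × 10^6.
35–54: 6687²·(1 − 1638/6687)·367/1638 = 7.5646504 × 10^6.
Sum = 4.9863174 × 10^7.

4.9863 × 10^7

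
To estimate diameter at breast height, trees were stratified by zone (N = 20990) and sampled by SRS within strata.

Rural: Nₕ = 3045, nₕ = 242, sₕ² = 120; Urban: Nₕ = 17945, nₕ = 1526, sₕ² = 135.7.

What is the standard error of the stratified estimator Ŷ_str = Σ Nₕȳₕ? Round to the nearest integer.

5517

Var(Ŷ_str) = Σₕ Nₕ²(1 − fₕ)sₕ²/nₕ.
Rural: 3045²·(1 − 242/3045)·120/242 = 4.2322983 × 10^6.
Urban: 17945²·(1 − 1526/17945)·135.7/1526 = 2.6200856 × 10^7.
Sum = 3.0433154 × 10^7.
SE = √(3.0433154 × 10^7) = 5517.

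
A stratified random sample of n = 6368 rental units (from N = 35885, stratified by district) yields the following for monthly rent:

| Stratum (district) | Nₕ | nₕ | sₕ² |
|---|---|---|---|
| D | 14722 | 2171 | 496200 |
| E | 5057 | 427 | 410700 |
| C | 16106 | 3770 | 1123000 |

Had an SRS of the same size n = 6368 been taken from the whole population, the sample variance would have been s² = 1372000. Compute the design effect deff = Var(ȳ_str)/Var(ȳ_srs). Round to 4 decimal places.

0.5431

Var(ȳ_str) = Σ Wₕ²(1−fₕ)sₕ²/nₕ with Wₕ = Nₕ/35885:
  D: (14722/35885)²·(1−2171/14722)·496200/2171 = 32.795645
  E: (5057/35885)²·(1−427/5057)·410700/427 = 17.48819
  C: (16106/35885)²·(1−3770/16106)·1123000/3770 = 45.959422
  → Var(ȳ_str) = 96.243257.
Var(ȳ_srs) = (1 − 6368/35885)·1372000/6368 = 177.21902.
deff = 96.243257 / 177.21902 = 0.5431.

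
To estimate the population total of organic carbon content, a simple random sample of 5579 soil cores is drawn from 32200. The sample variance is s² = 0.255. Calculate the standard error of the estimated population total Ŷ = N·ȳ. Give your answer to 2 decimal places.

197.94

Var(Ŷ) = N²·Var(ȳ) = N²·(1 − n/N)·s²/n.
f = 5579/32200 = 0.17326087; Var(ȳ) = 0.82673913·0.255/5579 = 3.7787861 × 10^-5.
Var(Ŷ) = 32200² · (3.7787861 × 10^-5) = 39179.966.
SE(Ŷ) = √(39179.966) = 197.94.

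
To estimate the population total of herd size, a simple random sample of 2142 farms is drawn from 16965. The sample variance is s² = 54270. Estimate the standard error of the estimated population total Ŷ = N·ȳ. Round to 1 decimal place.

Var(Ŷ) = N²·Var(ȳ) = N²·(1 − n/N)·s²/n.
f = 2142/16965 = 0.12625995; Var(ȳ) = 0.87374005·54270/2142 = 22.137195.
Var(Ŷ) = 16965² · 22.137195 = 6.3713332 × 10^9.
SE(Ŷ) = √(6.3713332 × 10^9) = 79820.6.

79820.6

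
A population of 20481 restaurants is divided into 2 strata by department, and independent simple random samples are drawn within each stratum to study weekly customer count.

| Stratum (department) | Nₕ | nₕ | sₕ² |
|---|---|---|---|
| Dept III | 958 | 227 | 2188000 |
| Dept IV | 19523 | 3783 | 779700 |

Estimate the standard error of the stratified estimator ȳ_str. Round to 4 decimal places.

Var(ȳ_str) = Σₕ Wₕ²(1 − fₕ)sₕ²/nₕ with Wₕ = Nₕ/N, N = 20481.
Dept III: Wₕ = 0.04677506; term = 0.04677506²·(1 − 0.23695198)·2188000/227 = 16.091704.
Dept IV: Wₕ = 0.95322494; term = 0.95322494²·(1 − 0.19377145)·779700/3783 = 150.98721.
Sum = 167.07891.
SE = √(167.07891) = 12.9259.

12.9259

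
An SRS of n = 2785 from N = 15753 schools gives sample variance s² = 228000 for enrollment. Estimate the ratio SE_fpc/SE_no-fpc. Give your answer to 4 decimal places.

0.9073

f = n/N = 2785/15753 = 0.17679172.
SE_no-fpc = √(s²/n) = 9.0480465; SE_fpc = √((1−f)s²/n) = 8.2093673.
Ratio = √(1−f) = 0.90730826.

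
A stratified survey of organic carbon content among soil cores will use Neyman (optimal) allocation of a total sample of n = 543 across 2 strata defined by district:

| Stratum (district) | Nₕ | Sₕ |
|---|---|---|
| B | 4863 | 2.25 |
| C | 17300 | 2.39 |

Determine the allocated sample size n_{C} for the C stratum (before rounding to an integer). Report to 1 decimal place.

429.4

Neyman allocation: nₕ = n·NₕSₕ / Σⱼ NⱼSⱼ.
Σ NⱼSⱼ = 4863·2.25 + 17300·2.39 = 52288.75.
n_{C} = 543·17300·2.39 / 52288.75 = 429.4.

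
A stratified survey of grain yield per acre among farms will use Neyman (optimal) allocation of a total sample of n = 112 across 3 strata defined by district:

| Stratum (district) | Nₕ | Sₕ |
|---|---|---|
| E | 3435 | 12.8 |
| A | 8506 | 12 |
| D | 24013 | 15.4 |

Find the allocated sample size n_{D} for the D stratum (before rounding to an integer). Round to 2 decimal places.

80.29

Neyman allocation: nₕ = n·NₕSₕ / Σⱼ NⱼSⱼ.
Σ NⱼSⱼ = 3435·12.8 + 8506·12 + 24013·15.4 = 515840.2.
n_{D} = 112·24013·15.4 / 515840.2 = 80.29.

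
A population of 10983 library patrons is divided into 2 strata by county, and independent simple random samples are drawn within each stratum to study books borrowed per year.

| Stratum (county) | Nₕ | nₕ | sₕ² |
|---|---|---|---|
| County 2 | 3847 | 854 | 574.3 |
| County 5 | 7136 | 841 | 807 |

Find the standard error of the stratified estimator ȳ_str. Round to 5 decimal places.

Var(ȳ_str) = Σₕ Wₕ²(1 − fₕ)sₕ²/nₕ with Wₕ = Nₕ/N, N = 10983.
County 2: Wₕ = 0.35026860; term = 0.35026860²·(1 − 0.22199116)·574.3/854 = 0.064190075.
County 5: Wₕ = 0.64973140; term = 0.64973140²·(1 − 0.11785314)·807/841 = 0.35734371.
Sum = 0.42153379.
SE = √(0.42153379) = 0.64926.

0.64926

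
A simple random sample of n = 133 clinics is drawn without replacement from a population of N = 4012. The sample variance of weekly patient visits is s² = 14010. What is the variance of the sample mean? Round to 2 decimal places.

Under SRS without replacement, Var(ȳ) = (1 − f)·s²/n with f = n/N = 133/4012 = 0.03315055.
Var(ȳ) = (1 − 0.03315055)·14010/133 = 0.96684945·105.33835 = 101.84632.

101.85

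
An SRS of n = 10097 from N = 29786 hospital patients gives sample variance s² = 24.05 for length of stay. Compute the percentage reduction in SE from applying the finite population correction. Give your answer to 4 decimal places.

18.6972

f = n/N = 10097/29786 = 0.33898476.
SE_no-fpc = √(s²/n) = 0.048804668; SE_fpc = √((1−f)s²/n) = 0.039679583.
Ratio = √(1−f) = 0.81302844. Reduction = 100·(1 − 0.81302844) = 18.6972%.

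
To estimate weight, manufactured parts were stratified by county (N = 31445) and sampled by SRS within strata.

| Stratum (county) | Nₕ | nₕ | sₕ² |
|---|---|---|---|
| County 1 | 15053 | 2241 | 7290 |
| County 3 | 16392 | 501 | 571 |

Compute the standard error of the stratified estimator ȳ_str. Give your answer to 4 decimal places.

0.9668

Var(ȳ_str) = Σₕ Wₕ²(1 − fₕ)sₕ²/nₕ with Wₕ = Nₕ/N, N = 31445.
County 1: Wₕ = 0.47870886; term = 0.47870886²·(1 − 0.14887398)·7290/2241 = 0.63448662.
County 3: Wₕ = 0.52129114; term = 0.52129114²·(1 − 0.03056369)·571/501 = 0.30024678.
Sum = 0.9347334.
SE = √(0.9347334) = 0.9668.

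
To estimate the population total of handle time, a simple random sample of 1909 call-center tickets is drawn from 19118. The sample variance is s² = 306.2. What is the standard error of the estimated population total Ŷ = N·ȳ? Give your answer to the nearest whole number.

Var(Ŷ) = N²·Var(ȳ) = N²·(1 − n/N)·s²/n.
f = 1909/19118 = 0.09985354; Var(ȳ) = 0.90014646·306.2/1909 = 0.14438179.
Var(Ŷ) = 19118² · 0.14438179 = 5.2771245 × 10^7.
SE(Ŷ) = √(5.2771245 × 10^7) = 7264.

7264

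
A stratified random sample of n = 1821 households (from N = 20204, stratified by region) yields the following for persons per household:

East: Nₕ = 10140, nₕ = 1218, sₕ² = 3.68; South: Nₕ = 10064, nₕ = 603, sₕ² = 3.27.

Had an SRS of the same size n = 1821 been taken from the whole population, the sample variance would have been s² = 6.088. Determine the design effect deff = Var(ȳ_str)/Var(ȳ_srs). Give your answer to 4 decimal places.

Var(ȳ_str) = Σ Wₕ²(1−fₕ)sₕ²/nₕ with Wₕ = Nₕ/20204:
  East: (10140/20204)²·(1−1218/10140)·3.68/1218 = 6.6961625 × 10^-4
  South: (10064/20204)²·(1−603/10064)·3.27/603 = 0.001264921
  → Var(ȳ_str) = 0.0019345373.
Var(ȳ_srs) = (1 − 1821/20204)·6.088/1821 = 0.0030418915.
deff = 0.0019345373 / 0.0030418915 = 0.6360.

0.6360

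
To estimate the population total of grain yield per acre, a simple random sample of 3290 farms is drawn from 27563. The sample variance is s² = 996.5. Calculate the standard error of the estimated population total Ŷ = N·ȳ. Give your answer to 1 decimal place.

Var(Ŷ) = N²·Var(ȳ) = N²·(1 − n/N)·s²/n.
f = 3290/27563 = 0.11936291; Var(ȳ) = 0.88063709·996.5/3290 = 0.266734.
Var(Ŷ) = 27563² · 0.266734 = 2.0264288 × 10^8.
SE(Ŷ) = √(2.0264288 × 10^8) = 14235.3.

14235.3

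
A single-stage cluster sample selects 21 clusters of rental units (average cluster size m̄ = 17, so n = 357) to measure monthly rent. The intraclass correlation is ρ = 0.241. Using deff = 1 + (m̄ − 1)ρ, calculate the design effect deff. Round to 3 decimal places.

4.856

deff = 1 + (17 − 1)·0.241 = 1 + 3.856 = 4.856.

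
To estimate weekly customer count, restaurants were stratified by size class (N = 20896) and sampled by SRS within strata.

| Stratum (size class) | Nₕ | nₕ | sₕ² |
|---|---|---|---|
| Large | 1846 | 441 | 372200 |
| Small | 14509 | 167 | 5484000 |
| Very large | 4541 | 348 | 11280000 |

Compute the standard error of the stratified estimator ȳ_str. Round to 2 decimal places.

130.64

Var(ȳ_str) = Σₕ Wₕ²(1 − fₕ)sₕ²/nₕ with Wₕ = Nₕ/N, N = 20896.
Large: Wₕ = 0.08834227; term = 0.08834227²·(1 − 0.23889491)·372200/441 = 5.0132514.
Small: Wₕ = 0.69434342; term = 0.69434342²·(1 − 0.01151010)·5484000/167 = 15649.55.
Very large: Wₕ = 0.21731432; term = 0.21731432²·(1 − 0.07663510)·11280000/348 = 1413.4482.
Sum = 17068.011.
SE = √(17068.011) = 130.64.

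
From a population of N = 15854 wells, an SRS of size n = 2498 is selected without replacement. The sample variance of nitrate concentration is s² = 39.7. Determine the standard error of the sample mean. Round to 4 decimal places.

Under SRS without replacement, Var(ȳ) = (1 − f)·s²/n with f = n/N = 2498/15854 = 0.15756276.
Var(ȳ) = (1 − 0.15756276)·39.7/2498 = 0.84243724·0.015892714 = 0.013388614.
SE(ȳ) = √(0.013388614) = 0.1157.

0.1157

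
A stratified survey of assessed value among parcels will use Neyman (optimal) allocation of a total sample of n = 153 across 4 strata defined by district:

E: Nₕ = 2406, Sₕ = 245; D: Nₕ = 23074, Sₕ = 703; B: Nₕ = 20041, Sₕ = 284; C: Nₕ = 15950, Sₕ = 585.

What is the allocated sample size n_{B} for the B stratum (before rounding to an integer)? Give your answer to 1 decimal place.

Neyman allocation: nₕ = n·NₕSₕ / Σⱼ NⱼSⱼ.
Σ NⱼSⱼ = 2406·245 + 23074·703 + 20041·284 + 15950·585 = 3.1832886 × 10^7.
n_{B} = 153·20041·284 / (3.1832886 × 10^7) = 27.4.

27.4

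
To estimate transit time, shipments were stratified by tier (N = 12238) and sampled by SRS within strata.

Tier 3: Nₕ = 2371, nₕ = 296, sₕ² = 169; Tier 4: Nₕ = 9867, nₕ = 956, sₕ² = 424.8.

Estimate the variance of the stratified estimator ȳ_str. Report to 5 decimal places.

Var(ȳ_str) = Σₕ Wₕ²(1 − fₕ)sₕ²/nₕ with Wₕ = Nₕ/N, N = 12238.
Tier 3: Wₕ = 0.19374081; term = 0.19374081²·(1 − 0.12484184)·169/296 = 0.018755289.
Tier 4: Wₕ = 0.80625919; term = 0.80625919²·(1 − 0.09688862)·424.8/956 = 0.26086589.
Sum = 0.27962118.

0.27962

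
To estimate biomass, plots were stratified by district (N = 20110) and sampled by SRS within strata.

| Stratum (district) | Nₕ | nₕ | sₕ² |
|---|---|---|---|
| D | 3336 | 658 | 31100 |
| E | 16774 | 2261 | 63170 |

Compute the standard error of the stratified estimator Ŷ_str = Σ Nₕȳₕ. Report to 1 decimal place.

84992.6

Var(Ŷ_str) = Σₕ Nₕ²(1 − fₕ)sₕ²/nₕ.
D: 3336²·(1 − 658/3336)·31100/658 = 4.2225141 × 10^8.
E: 16774²·(1 − 2261/16774)·63170/2261 = 6.8014913 × 10^9.
Sum = 7.2237427 × 10^9.
SE = √(7.2237427 × 10^9) = 84992.6.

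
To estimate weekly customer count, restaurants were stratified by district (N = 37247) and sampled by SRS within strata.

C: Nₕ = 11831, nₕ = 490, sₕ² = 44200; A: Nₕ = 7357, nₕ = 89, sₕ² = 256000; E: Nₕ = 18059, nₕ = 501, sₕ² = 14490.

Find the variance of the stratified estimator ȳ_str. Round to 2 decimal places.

Var(ȳ_str) = Σₕ Wₕ²(1 − fₕ)sₕ²/nₕ with Wₕ = Nₕ/N, N = 37247.
C: Wₕ = 0.31763632; term = 0.31763632²·(1 − 0.04141662)·44200/490 = 8.7240149.
A: Wₕ = 0.19751926; term = 0.19751926²·(1 − 0.01209732)·256000/89 = 110.86208.
E: Wₕ = 0.48484442; term = 0.48484442²·(1 − 0.02774240)·14490/501 = 6.6102336.
Sum = 126.19633.

126.20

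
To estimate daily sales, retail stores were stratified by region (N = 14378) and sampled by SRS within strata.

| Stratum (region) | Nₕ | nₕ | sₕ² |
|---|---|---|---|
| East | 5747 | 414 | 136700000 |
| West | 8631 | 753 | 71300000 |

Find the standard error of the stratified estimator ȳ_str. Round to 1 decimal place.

Var(ȳ_str) = Σₕ Wₕ²(1 − fₕ)sₕ²/nₕ with Wₕ = Nₕ/N, N = 14378.
East: Wₕ = 0.39970789; term = 0.39970789²·(1 − 0.07203758)·136700000/414 = 48953.528.
West: Wₕ = 0.60029211; term = 0.60029211²·(1 − 0.08724366)·71300000/753 = 31144.021.
Sum = 80097.549.
SE = √(80097.549) = 283.0.

283.0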